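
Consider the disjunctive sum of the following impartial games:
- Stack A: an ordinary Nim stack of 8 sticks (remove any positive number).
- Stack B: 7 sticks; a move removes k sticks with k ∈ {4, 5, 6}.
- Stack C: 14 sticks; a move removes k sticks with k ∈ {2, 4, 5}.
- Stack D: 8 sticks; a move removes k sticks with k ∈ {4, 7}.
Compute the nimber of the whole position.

11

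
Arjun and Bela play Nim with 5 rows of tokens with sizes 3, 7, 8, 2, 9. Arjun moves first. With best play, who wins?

Arjun wins

In binary:
  0011  (3)
  0111  (7)
  1000  (8)
  0010  (2)
  1001  (9)
  ----
  0111  (7)
The nim-sum is 7 ≠ 0, so this is an N-position: the player to move can win; Arjun has a winning move.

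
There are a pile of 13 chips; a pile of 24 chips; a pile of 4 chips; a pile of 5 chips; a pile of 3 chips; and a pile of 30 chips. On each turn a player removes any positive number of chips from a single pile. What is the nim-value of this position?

9

Write each in binary and XOR column by column:
  01101  (13)
  11000  (24)
  00100  (4)
  00101  (5)
  00011  (3)
  11110  (30)
  -----
  01001  (9)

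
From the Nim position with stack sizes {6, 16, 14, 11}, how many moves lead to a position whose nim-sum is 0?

1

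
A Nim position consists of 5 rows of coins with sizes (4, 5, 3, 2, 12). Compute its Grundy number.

Compute the nim-sum pairwise:
4 XOR 5 = 1
1 XOR 3 = 2
2 XOR 2 = 0
0 XOR 12 = 12

12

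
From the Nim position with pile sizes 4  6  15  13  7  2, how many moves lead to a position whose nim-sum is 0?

Nim-sum: 4 ⊕ 6 ⊕ 15 ⊕ 13 ⊕ 7 ⊕ 2 = 5.
The overall nim-sum is X = 5. A pile of size p has a winning move iff p XOR X < p (reduce it to p XOR X).
  4: 4 XOR 5 = 1 < 4 — winning move (to 1).
  6: 6 XOR 5 = 3 < 6 — winning move (to 3).
  15: 15 XOR 5 = 10 < 15 — winning move (to 10).
  13: 13 XOR 5 = 8 < 13 — winning move (to 8).
  7: 7 XOR 5 = 2 < 7 — winning move (to 2).
  2: 2 XOR 5 = 7 ≥ 2 — no move.
That gives 5 winning moves.

5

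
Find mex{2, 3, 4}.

0

0 is not in the set, so the mex is 0.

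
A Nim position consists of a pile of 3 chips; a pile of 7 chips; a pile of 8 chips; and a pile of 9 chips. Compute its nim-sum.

Compute the nim-sum pairwise:
3 ⊕ 7 = 4
4 ⊕ 8 = 12
12 ⊕ 9 = 5

5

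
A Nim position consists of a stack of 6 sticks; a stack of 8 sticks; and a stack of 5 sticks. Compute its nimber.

11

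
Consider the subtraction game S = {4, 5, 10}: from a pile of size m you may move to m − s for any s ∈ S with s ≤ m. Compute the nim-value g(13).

Grundy values for subtraction set {4, 5, 10}:
g(0) = mex{} = 0
g(1) = mex{} = 0
g(2) = mex{} = 0
g(3) = mex{} = 0
g(4) = mex{0} = 1
g(5) = mex{0} = 1
g(6) = mex{0} = 1
g(7) = mex{0} = 1
g(8) = mex{0,1} = 2
g(9) = mex{1} = 0
g(10) = mex{0,1} = 2
g(11) = mex{0,1} = 2
g(12) = mex{0,1,2} = 3
g(13) = mex{0,2} = 1
So g(13) = 1.

1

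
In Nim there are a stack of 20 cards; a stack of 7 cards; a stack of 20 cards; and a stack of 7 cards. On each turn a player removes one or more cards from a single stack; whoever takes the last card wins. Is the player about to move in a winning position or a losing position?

Losing position

Nim-sum: 20 XOR 7 XOR 20 XOR 7 = 0.
The nim-sum is 0, so this is a P-position: the player to move is in a losing position under optimal play.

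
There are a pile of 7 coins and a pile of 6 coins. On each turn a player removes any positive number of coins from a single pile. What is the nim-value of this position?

1

Nim-sum: 7 XOR 6 = 1.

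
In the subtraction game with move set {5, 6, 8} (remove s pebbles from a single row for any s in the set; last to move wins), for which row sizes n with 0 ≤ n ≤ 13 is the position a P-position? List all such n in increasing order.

0, 1, 2, 3, 4, 13

Build the Grundy sequence with g(k) = mex{g(k−s) : s ∈ {5, 6, 8}, s ≤ k}:
k:     0  1  2  3  4  5  6  7  8  9 10 11 12 13
g(k):  0  0  0  0  0  1  1  1  1  1  2  2  2  0
The P-positions (g = 0) in 0..13 are 0, 1, 2, 3, 4, 13.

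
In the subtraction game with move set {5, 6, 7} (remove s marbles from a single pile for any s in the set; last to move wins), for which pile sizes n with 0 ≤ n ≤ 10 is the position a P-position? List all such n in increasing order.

0, 1, 2, 3, 4

Build the Grundy sequence with g(k) = mex{g(k−s) : s ∈ {5, 6, 7}, s ≤ k}:
k:     0  1  2  3  4  5  6  7  8  9 10
g(k):  0  0  0  0  0  1  1  1  1  1  2
The P-positions (g = 0) in 0..10 are 0, 1, 2, 3, 4.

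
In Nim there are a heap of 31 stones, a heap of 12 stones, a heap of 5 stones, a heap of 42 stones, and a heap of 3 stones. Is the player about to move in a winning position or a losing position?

Winning position

Bitwise XOR of the heap sizes:
  011111  (31)
  001100  (12)
  000101  (5)
  101010  (42)
  000011  (3)
  ------
  111111  (63)
The nim-sum is 63 ≠ 0, so this is an N-position: the player to move can win.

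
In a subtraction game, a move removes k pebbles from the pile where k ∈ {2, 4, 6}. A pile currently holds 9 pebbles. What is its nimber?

Build the Grundy sequence with g(k) = mex{g(k−s) : s ∈ {2, 4, 6}, s ≤ k}:
g(0) = mex{} = 0
g(1) = mex{} = 0
g(2) = mex{0} = 1
g(3) = mex{0} = 1
g(4) = mex{0,1} = 2
g(5) = mex{0,1} = 2
g(6) = mex{0,1,2} = 3
g(7) = mex{0,1,2} = 3
g(8) = mex{1,2,3} = 0
g(9) = mex{1,2,3} = 0
So g(9) = 0.

0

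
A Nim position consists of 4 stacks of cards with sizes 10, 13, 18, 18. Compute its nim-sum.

7

Bitwise XOR of the heap sizes:
  01010  (10)
  01101  (13)
  10010  (18)
  10010  (18)
  -----
  00111  (7)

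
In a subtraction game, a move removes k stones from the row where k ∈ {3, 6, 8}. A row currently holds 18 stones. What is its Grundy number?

2

Grundy values for subtraction set {3, 6, 8}:
k:     0  1  2  3  4  5  6  7  8  9 10 11 12 13 14 15 16 17 18
g(k):  0  0  0  1  1  1  2  2  2  3  3  0  0  0  1  1  1  2  2
So g(18) = 2.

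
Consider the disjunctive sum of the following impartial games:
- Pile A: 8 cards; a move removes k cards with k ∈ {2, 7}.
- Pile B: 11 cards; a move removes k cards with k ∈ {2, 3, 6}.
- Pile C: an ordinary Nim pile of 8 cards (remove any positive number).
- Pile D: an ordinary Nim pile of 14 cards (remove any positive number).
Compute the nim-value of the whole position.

For pile A, compute g(0), g(1), … with moves {2, 7}:
k:     0  1  2  3  4  5  6  7  8
g(k):  0  0  1  1  0  0  1  1  2
So g(8) = 2.
For pile B, compute g(0), g(1), … with moves {2, 3, 6}:
g(0) = mex{} = 0
g(1) = mex{} = 0
g(2) = mex{0} = 1
g(3) = mex{0} = 1
g(4) = mex{0,1} = 2
g(5) = mex{1} = 0
g(6) = mex{0,1,2} = 3
g(7) = mex{0,2} = 1
g(8) = mex{0,1,3} = 2
g(9) = mex{1,3} = 0
g(10) = mex{1,2} = 0
g(11) = mex{0,2} = 1
So g(11) = 1.
Pile C is a plain Nim pile of size 8, so its Grundy value is 8.
Pile D is a plain Nim pile of size 14, so its Grundy value is 14.
By the Sprague-Grundy theorem, the Grundy value of a sum of independent games is the XOR of the component values.
Combined value = 2 XOR 1 XOR 8 XOR 14 = 5.

5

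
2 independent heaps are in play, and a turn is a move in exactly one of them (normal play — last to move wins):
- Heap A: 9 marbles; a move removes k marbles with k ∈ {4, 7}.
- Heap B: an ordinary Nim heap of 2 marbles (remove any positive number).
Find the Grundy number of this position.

0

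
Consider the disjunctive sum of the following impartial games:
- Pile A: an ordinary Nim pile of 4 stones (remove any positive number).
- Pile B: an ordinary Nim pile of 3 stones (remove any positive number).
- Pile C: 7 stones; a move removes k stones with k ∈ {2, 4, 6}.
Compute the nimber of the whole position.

4

Pile A is a plain Nim pile of size 4, so its Grundy value is 4.
Pile B is a plain Nim pile of size 3, so its Grundy value is 3.
Build the Grundy sequence for pile C with g(k) = mex{g(k−s) : s ∈ {2, 4, 6}, s ≤ k}:
k:     0  1  2  3  4  5  6  7
g(k):  0  0  1  1  2  2  3  3
So g(7) = 3.
The value of a disjunctive sum is the nim-sum of the parts.
Combined value = 4 XOR 3 XOR 3 = 4.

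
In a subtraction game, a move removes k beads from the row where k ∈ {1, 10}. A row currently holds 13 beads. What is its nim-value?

0

Compute g(0), g(1), … for moves {1, 10}:
g(0) = mex{} = 0
g(1) = mex{0} = 1
g(2) = mex{1} = 0
g(3) = mex{0} = 1
g(4) = mex{1} = 0
g(5) = mex{0} = 1
g(6) = mex{1} = 0
g(7) = mex{0} = 1
g(8) = mex{1} = 0
g(9) = mex{0} = 1
g(10) = mex{0,1} = 2
g(11) = mex{1,2} = 0
g(12) = mex{0} = 1
g(13) = mex{1} = 0
So g(13) = 0.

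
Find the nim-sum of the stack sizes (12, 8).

Compute the nim-sum pairwise:
12 ⊕ 8 = 4

4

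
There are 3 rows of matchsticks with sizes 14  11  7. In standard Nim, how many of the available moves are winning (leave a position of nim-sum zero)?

Write each in binary and XOR column by column:
  1110  (14)
  1011  (11)
  0111  (7)
  ----
  0010  (2)
The overall nim-sum is X = 2. A row of size p has a winning move iff p XOR X < p (reduce it to p XOR X).
  14: 14 XOR 2 = 12 < 14 — winning move (to 12).
  11: 11 XOR 2 = 9 < 11 — winning move (to 9).
  7: 7 XOR 2 = 5 < 7 — winning move (to 5).
That gives 3 winning moves.

3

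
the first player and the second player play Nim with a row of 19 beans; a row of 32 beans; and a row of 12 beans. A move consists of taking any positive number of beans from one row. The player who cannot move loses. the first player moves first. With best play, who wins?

Write each in binary and XOR column by column:
  010011  (19)
  100000  (32)
  001100  (12)
  ------
  111111  (63)
The nim-sum is 63 ≠ 0, so this is an N-position: the player to move can win; the first player has a winning move.

the first player wins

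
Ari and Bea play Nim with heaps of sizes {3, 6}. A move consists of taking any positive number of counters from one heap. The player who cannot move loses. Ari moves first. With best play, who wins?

Nim-sum: 3 ^ 6 = 5.
The nim-sum is 5 ≠ 0, so this is an N-position: the player to move can win; Ari has a winning move.

Ari wins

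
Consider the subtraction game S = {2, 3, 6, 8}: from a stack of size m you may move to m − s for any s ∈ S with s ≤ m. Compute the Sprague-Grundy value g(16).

1

Grundy values for subtraction set {2, 3, 6, 8}:
k:     0  1  2  3  4  5  6  7  8  9 10 11 12 13 14 15 16
g(k):  0  0  1  1  2  0  3  1  2  2  0  3  1  2  0  0  1
So g(16) = 1.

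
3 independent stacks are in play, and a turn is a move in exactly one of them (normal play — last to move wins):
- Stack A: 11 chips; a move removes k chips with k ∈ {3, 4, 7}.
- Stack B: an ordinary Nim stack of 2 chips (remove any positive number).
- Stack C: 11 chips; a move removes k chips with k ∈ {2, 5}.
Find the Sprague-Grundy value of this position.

Grundy values for stack A (subtraction set {3, 4, 7}):
k:     0  1  2  3  4  5  6  7  8  9 10 11
g(k):  0  0  0  1  1  1  2  2  2  3  0  0
So g(11) = 0.
Stack B is a plain Nim stack of size 2, so its Grundy value is 2.
For stack C, compute g(0), g(1), … with moves {2, 5}:
k:     0  1  2  3  4  5  6  7  8  9 10 11
g(k):  0  0  1  1  0  2  1  0  0  1  1  0
So g(11) = 0.
By the Sprague-Grundy theorem, the Grundy value of a sum of independent games is the XOR of the component values.
Combined value = 0 ⊕ 2 ⊕ 0 = 2.

2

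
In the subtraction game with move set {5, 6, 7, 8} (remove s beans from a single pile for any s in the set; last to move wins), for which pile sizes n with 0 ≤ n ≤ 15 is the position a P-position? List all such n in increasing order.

0, 1, 2, 3, 4, 13, 14, 15

Compute g(0), g(1), … for moves {5, 6, 7, 8}:
k:     0  1  2  3  4  5  6  7  8  9 10 11 12 13 14 15
g(k):  0  0  0  0  0  1  1  1  1  1  2  2  2  0  0  0
The P-positions (g = 0) in 0..15 are 0, 1, 2, 3, 4, 13, 14, 15.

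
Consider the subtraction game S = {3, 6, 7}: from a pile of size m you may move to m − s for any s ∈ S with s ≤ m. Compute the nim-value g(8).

Grundy values for subtraction set {3, 6, 7}:
k:     0  1  2  3  4  5  6  7  8
g(k):  0  0  0  1  1  1  2  2  2
So g(8) = 2.

2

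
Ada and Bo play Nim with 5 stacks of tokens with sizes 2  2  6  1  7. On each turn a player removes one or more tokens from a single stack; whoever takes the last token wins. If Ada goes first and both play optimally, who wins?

Bo wins

In binary:
  010  (2)
  010  (2)
  110  (6)
  001  (1)
  111  (7)
  ---
  000  (0)
The nim-sum is 0, so this is a P-position: the player to move is in a losing position under optimal play; Ada is about to move from it and so loses — Bo wins.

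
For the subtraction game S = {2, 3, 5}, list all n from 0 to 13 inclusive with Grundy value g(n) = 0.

0, 1, 7, 8

Build the Grundy sequence with g(k) = mex{g(k−s) : s ∈ {2, 3, 5}, s ≤ k}:
k:     0  1  2  3  4  5  6  7  8  9 10 11 12 13
g(k):  0  0  1  1  2  2  3  0  0  1  1  2  2  3
The P-positions (g = 0) in 0..13 are 0, 1, 7, 8.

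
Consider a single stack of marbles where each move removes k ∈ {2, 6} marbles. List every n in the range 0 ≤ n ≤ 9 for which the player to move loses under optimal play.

0, 1, 4, 5, 8, 9

Grundy values for subtraction set {2, 6}:
g(0) = mex{} = 0
g(1) = mex{} = 0
g(2) = mex{0} = 1
g(3) = mex{0} = 1
g(4) = mex{1} = 0
g(5) = mex{1} = 0
g(6) = mex{0} = 1
g(7) = mex{0} = 1
g(8) = mex{1} = 0
g(9) = mex{1} = 0
The P-positions (g = 0) in 0..9 are 0, 1, 4, 5, 8, 9.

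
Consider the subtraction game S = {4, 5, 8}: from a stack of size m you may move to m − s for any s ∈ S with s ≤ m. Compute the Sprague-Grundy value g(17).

1

Compute g(0), g(1), … for moves {4, 5, 8}:
k:     0  1  2  3  4  5  6  7  8  9 10 11 12 13 14 15 16 17
g(k):  0  0  0  0  1  1  1  1  2  2  2  2  0  0  0  0  1  1
So g(17) = 1.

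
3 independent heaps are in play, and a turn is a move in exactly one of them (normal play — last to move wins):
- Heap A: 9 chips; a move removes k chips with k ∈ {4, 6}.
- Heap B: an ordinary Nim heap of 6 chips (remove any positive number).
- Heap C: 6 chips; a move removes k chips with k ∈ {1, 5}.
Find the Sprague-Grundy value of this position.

For heap A, compute g(0), g(1), … with moves {4, 6}:
k:     0  1  2  3  4  5  6  7  8  9
g(k):  0  0  0  0  1  1  1  1  2  2
So g(9) = 2.
Heap B is a plain Nim heap of size 6, so its Grundy value is 6.
Grundy values for heap C (subtraction set {1, 5}):
k:     0  1  2  3  4  5  6
g(k):  0  1  0  1  0  1  0
So g(6) = 0.
By the Sprague-Grundy theorem, the Grundy value of a sum of independent games is the XOR of the component values.
Combined value = 2 ⊕ 6 ⊕ 0 = 4.

4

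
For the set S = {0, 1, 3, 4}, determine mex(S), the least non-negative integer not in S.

2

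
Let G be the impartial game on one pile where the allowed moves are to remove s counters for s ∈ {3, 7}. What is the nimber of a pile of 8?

Grundy values for subtraction set {3, 7}:
k:     0  1  2  3  4  5  6  7  8
g(k):  0  0  0  1  1  1  0  2  2
So g(8) = 2.

2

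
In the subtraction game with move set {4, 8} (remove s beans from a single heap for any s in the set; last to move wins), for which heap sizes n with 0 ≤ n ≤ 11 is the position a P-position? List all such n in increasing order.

0, 1, 2, 3

Grundy values for subtraction set {4, 8}:
g(0) = mex{} = 0
g(1) = mex{} = 0
g(2) = mex{} = 0
g(3) = mex{} = 0
g(4) = mex{0} = 1
g(5) = mex{0} = 1
g(6) = mex{0} = 1
g(7) = mex{0} = 1
g(8) = mex{0,1} = 2
g(9) = mex{0,1} = 2
g(10) = mex{0,1} = 2
g(11) = mex{0,1} = 2
The P-positions (g = 0) in 0..11 are 0, 1, 2, 3.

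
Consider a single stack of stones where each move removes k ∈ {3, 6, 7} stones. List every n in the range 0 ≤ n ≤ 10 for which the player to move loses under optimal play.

0, 1, 2, 10

Build the Grundy sequence with g(k) = mex{g(k−s) : s ∈ {3, 6, 7}, s ≤ k}:
k:     0  1  2  3  4  5  6  7  8  9 10
g(k):  0  0  0  1  1  1  2  2  2  3  0
The P-positions (g = 0) in 0..10 are 0, 1, 2, 10.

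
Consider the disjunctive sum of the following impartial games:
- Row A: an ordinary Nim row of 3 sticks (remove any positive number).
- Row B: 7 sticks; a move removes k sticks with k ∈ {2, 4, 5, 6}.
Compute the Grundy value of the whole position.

Row A is a plain Nim row of size 3, so its Grundy value is 3.
Build the Grundy sequence for row B with g(k) = mex{g(k−s) : s ∈ {2, 4, 5, 6}, s ≤ k}:
g(0) = mex{} = 0
g(1) = mex{} = 0
g(2) = mex{0} = 1
g(3) = mex{0} = 1
g(4) = mex{0,1} = 2
g(5) = mex{0,1} = 2
g(6) = mex{0,1,2} = 3
g(7) = mex{0,1,2} = 3
So g(7) = 3.
The value of a disjunctive sum is the nim-sum of the parts.
Combined value = 3 ⊕ 3 = 0.

0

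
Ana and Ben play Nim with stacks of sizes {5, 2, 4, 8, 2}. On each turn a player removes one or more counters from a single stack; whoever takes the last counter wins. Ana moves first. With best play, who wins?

Nim-sum: 5 ⊕ 2 ⊕ 4 ⊕ 8 ⊕ 2 = 9.
The nim-sum is 9 ≠ 0, so this is an N-position: the player to move can win; Ana has a winning move.

Ana wins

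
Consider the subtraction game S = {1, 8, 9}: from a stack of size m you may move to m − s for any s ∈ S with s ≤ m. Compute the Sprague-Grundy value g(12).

2

Compute g(0), g(1), … for moves {1, 8, 9}:
g(0) = mex{} = 0
g(1) = mex{0} = 1
g(2) = mex{1} = 0
g(3) = mex{0} = 1
g(4) = mex{1} = 0
g(5) = mex{0} = 1
g(6) = mex{1} = 0
g(7) = mex{0} = 1
g(8) = mex{0,1} = 2
g(9) = mex{0,1,2} = 3
g(10) = mex{0,1,3} = 2
g(11) = mex{0,1,2} = 3
g(12) = mex{0,1,3} = 2
So g(12) = 2.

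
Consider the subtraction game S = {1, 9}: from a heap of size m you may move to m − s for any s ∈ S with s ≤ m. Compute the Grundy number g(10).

0

Grundy values for subtraction set {1, 9}:
k:     0  1  2  3  4  5  6  7  8  9 10
g(k):  0  1  0  1  0  1  0  1  0  1  0
So g(10) = 0.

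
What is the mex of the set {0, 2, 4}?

0 is in the set but 1 is not, so the mex is 1.

1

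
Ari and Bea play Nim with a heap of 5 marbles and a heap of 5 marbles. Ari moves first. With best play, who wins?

Bea wins

Compute the nim-sum pairwise:
5 ^ 5 = 0
The nim-sum is 0, so this is a P-position: the player to move is in a losing position under optimal play; Ari is about to move from it and so loses — Bea wins.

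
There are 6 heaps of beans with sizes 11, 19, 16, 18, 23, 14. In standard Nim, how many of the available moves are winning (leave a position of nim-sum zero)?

5

Compute the nim-sum pairwise:
11 ^ 19 = 24
24 ^ 16 = 8
8 ^ 18 = 26
26 ^ 23 = 13
13 ^ 14 = 3
The overall nim-sum is X = 3. A heap of size p has a winning move iff p XOR X < p (reduce it to p XOR X).
  11: 11 XOR 3 = 8 < 11 — winning move (to 8).
  19: 19 XOR 3 = 16 < 19 — winning move (to 16).
  16: 16 XOR 3 = 19 ≥ 16 — no move.
  18: 18 XOR 3 = 17 < 18 — winning move (to 17).
  23: 23 XOR 3 = 20 < 23 — winning move (to 20).
  14: 14 XOR 3 = 13 < 14 — winning move (to 13).
That gives 5 winning moves.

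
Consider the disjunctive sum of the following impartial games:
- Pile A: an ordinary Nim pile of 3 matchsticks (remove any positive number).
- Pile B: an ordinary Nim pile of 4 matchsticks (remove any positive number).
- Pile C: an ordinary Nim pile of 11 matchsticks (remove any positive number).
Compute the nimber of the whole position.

Pile A is a plain Nim pile of size 3, so its Grundy value is 3.
Pile B is a plain Nim pile of size 4, so its Grundy value is 4.
Pile C is a plain Nim pile of size 11, so its Grundy value is 11.
The value of a disjunctive sum is the nim-sum of the parts.
Combined value = 3 ⊕ 4 ⊕ 11 = 12.

12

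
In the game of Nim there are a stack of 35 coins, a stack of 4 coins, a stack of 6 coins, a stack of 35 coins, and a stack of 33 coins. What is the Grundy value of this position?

35

Nim-sum: 35 ^ 4 ^ 6 ^ 35 ^ 33 = 35.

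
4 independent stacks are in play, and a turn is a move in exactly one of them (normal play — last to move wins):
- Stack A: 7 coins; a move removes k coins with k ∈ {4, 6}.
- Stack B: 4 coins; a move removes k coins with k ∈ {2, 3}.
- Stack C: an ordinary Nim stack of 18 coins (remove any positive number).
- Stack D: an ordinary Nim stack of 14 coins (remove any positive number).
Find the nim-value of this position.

31

Grundy values for stack A (subtraction set {4, 6}):
k:     0  1  2  3  4  5  6  7
g(k):  0  0  0  0  1  1  1  1
So g(7) = 1.
For stack B, compute g(0), g(1), … with moves {2, 3}:
k:     0  1  2  3  4
g(k):  0  0  1  1  2
So g(4) = 2.
Stack C is a plain Nim stack of size 18, so its Grundy value is 18.
Stack D is a plain Nim stack of size 14, so its Grundy value is 14.
The value of a disjunctive sum is the nim-sum of the parts.
Combined value = 1 XOR 2 XOR 18 XOR 14 = 31.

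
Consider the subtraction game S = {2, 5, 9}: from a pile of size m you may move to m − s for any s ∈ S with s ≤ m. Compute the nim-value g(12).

2

Grundy values for subtraction set {2, 5, 9}:
k:     0  1  2  3  4  5  6  7  8  9 10 11 12
g(k):  0  0  1  1  0  2  1  0  0  1  1  0  2
So g(12) = 2.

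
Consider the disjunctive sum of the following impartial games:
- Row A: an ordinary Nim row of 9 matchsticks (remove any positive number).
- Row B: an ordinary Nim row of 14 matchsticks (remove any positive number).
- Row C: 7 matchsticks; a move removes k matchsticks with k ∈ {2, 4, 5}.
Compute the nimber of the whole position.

Row A is a plain Nim row of size 9, so its Grundy value is 9.
Row B is a plain Nim row of size 14, so its Grundy value is 14.
For row C, compute g(0), g(1), … with moves {2, 4, 5}:
g(0) = mex{} = 0
g(1) = mex{} = 0
g(2) = mex{0} = 1
g(3) = mex{0} = 1
g(4) = mex{0,1} = 2
g(5) = mex{0,1} = 2
g(6) = mex{0,1,2} = 3
g(7) = mex{1,2} = 0
So g(7) = 0.
By the Sprague-Grundy theorem, the Grundy value of a sum of independent games is the XOR of the component values.
Combined value = 9 ⊕ 14 ⊕ 0 = 7.

7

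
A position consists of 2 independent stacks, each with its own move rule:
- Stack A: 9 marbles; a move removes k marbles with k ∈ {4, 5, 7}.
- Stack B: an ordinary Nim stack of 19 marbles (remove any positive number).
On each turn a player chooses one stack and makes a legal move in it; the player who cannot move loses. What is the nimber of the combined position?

Grundy values for stack A (subtraction set {4, 5, 7}):
g(0) = mex{} = 0
g(1) = mex{} = 0
g(2) = mex{} = 0
g(3) = mex{} = 0
g(4) = mex{0} = 1
g(5) = mex{0} = 1
g(6) = mex{0} = 1
g(7) = mex{0} = 1
g(8) = mex{0,1} = 2
g(9) = mex{0,1} = 2
So g(9) = 2.
Stack B is a plain Nim stack of size 19, so its Grundy value is 19.
By the Sprague-Grundy theorem, the Grundy value of a sum of independent games is the XOR of the component values.
Combined value = 2 XOR 19 = 17.

17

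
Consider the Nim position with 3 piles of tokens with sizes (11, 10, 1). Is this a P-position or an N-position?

P-position

Compute the nim-sum pairwise:
11 XOR 10 = 1
1 XOR 1 = 0
The nim-sum is 0, so this is a P-position: the player to move is in a losing position under optimal play.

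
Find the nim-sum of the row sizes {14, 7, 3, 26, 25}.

9

Compute the nim-sum pairwise:
14 ^ 7 = 9
9 ^ 3 = 10
10 ^ 26 = 16
16 ^ 25 = 9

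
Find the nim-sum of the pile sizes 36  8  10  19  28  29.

Nim-sum: 36 ⊕ 8 ⊕ 10 ⊕ 19 ⊕ 28 ⊕ 29 = 52.

52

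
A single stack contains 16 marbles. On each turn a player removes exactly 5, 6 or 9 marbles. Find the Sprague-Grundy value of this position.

Compute g(0), g(1), … for moves {5, 6, 9}:
k:     0  1  2  3  4  5  6  7  8  9 10 11 12 13 14 15 16
g(k):  0  0  0  0  0  1  1  1  1  1  2  2  2  2  0  0  0
So g(16) = 0.

0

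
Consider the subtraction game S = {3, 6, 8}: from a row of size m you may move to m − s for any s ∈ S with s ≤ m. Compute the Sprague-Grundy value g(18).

Build the Grundy sequence with g(k) = mex{g(k−s) : s ∈ {3, 6, 8}, s ≤ k}:
k:     0  1  2  3  4  5  6  7  8  9 10 11 12 13 14 15 16 17 18
g(k):  0  0  0  1  1  1  2  2  2  3  3  0  0  0  1  1  1  2  2
So g(18) = 2.

2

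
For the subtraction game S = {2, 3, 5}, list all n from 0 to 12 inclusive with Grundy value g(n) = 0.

Build the Grundy sequence with g(k) = mex{g(k−s) : s ∈ {2, 3, 5}, s ≤ k}:
g(0) = mex{} = 0
g(1) = mex{} = 0
g(2) = mex{0} = 1
g(3) = mex{0} = 1
g(4) = mex{0,1} = 2
g(5) = mex{0,1} = 2
g(6) = mex{0,1,2} = 3
g(7) = mex{1,2} = 0
g(8) = mex{1,2,3} = 0
g(9) = mex{0,2,3} = 1
g(10) = mex{0,2} = 1
g(11) = mex{0,1,3} = 2
g(12) = mex{0,1} = 2
The P-positions (g = 0) in 0..12 are 0, 1, 7, 8.

0, 1, 7, 8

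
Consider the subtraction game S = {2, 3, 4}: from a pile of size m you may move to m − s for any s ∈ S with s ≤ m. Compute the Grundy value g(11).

2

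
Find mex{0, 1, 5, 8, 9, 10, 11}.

2

The values 0, 1 are all present; 2 is the first non-negative integer missing from the set.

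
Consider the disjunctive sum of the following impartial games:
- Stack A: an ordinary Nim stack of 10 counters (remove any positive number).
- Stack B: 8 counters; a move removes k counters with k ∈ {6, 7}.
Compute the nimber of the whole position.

Stack A is a plain Nim stack of size 10, so its Grundy value is 10.
Grundy values for stack B (subtraction set {6, 7}):
k:     0  1  2  3  4  5  6  7  8
g(k):  0  0  0  0  0  0  1  1  1
So g(8) = 1.
The value of a disjunctive sum is the nim-sum of the parts.
Combined value = 10 XOR 1 = 11.

11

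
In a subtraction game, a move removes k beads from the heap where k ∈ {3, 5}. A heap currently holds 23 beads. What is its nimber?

Grundy values for subtraction set {3, 5}:
k:     0  1  2  3  4  5  6  7  8  9 10 11 12 13 14 15 16 17 18 19 20 21 22 23
g(k):  0  0  0  1  1  1  2  2  0  0  0  1  1  1  2  2  0  0  0  1  1  1  2  2
So g(23) = 2.

2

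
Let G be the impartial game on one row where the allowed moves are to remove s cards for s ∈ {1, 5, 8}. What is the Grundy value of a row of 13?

0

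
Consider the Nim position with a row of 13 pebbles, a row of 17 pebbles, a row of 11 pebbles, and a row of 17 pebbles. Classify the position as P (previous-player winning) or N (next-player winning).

N-position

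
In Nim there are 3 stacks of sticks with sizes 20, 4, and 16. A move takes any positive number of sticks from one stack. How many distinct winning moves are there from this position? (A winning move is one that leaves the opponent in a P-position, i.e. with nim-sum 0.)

0

Nim-sum: 20 ^ 4 ^ 16 = 0.
The nim-sum is already 0, so every move leaves a nonzero nim-sum — there are no winning moves.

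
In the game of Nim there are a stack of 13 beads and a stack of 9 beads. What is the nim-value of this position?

4

Write each in binary and XOR column by column:
  1101  (13)
  1001  (9)
  ----
  0100  (4)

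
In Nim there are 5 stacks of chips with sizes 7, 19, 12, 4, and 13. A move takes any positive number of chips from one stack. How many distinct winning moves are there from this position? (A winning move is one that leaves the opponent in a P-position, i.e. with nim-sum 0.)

1

Bitwise XOR of the heap sizes:
  00111  (7)
  10011  (19)
  01100  (12)
  00100  (4)
  01101  (13)
  -----
  10001  (17)
The overall nim-sum is X = 17. A stack of size p has a winning move iff p XOR X < p (reduce it to p XOR X).
  7: 7 XOR 17 = 22 ≥ 7 — no move.
  19: 19 XOR 17 = 2 < 19 — winning move (to 2).
  12: 12 XOR 17 = 29 ≥ 12 — no move.
  4: 4 XOR 17 = 21 ≥ 4 — no move.
  13: 13 XOR 17 = 28 ≥ 13 — no move.
That gives 1 winning move.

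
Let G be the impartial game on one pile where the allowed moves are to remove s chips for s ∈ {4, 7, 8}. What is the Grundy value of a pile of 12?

0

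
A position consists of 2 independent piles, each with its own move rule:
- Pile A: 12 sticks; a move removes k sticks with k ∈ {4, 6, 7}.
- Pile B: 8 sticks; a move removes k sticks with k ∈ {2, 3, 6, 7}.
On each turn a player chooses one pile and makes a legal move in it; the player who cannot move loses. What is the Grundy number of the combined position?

Grundy values for pile A (subtraction set {4, 6, 7}):
k:     0  1  2  3  4  5  6  7  8  9 10 11 12
g(k):  0  0  0  0  1  1  1  1  2  2  2  0  0
So g(12) = 0.
Build the Grundy sequence for pile B with g(k) = mex{g(k−s) : s ∈ {2, 3, 6, 7}, s ≤ k}:
k:     0  1  2  3  4  5  6  7  8
g(k):  0  0  1  1  2  0  3  1  2
So g(8) = 2.
By the Sprague-Grundy theorem, the Grundy value of a sum of independent games is the XOR of the component values.
Combined value = 0 XOR 2 = 2.

2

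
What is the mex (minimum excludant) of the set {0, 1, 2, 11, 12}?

The values 0, 1, 2 are all present; 3 is the first non-negative integer missing from the set.

3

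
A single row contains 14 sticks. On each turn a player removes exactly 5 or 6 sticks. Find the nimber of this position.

0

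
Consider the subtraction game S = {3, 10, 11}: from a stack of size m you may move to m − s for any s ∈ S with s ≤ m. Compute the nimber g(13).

2

Grundy values for subtraction set {3, 10, 11}:
k:     0  1  2  3  4  5  6  7  8  9 10 11 12 13
g(k):  0  0  0  1  1  1  0  0  0  1  1  1  2  2
So g(13) = 2.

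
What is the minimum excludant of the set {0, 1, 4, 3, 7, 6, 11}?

2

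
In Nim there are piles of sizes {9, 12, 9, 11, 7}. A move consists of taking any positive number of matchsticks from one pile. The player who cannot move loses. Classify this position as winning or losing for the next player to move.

Bitwise XOR of the heap sizes:
  1001  (9)
  1100  (12)
  1001  (9)
  1011  (11)
  0111  (7)
  ----
  0000  (0)
The nim-sum is 0, so this is a P-position: the player to move is in a losing position under optimal play.

Losing position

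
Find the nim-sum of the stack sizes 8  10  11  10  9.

Nim-sum: 8 XOR 10 XOR 11 XOR 10 XOR 9 = 10.

10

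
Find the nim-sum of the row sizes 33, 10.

Compute the nim-sum pairwise:
33 XOR 10 = 43

43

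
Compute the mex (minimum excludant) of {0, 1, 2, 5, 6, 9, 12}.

3

The values 0, 1, 2 are all present; 3 is the first non-negative integer missing from the set.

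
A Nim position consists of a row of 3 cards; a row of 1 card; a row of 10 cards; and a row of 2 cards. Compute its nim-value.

10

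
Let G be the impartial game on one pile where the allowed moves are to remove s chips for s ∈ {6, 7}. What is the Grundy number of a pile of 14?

Grundy values for subtraction set {6, 7}:
k:     0  1  2  3  4  5  6  7  8  9 10 11 12 13 14
g(k):  0  0  0  0  0  0  1  1  1  1  1  1  2  0  0
So g(14) = 0.

0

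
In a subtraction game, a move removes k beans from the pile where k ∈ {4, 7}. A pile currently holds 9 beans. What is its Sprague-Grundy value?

2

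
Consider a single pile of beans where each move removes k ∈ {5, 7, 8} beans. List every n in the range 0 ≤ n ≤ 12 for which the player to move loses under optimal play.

0, 1, 2, 3, 4

Build the Grundy sequence with g(k) = mex{g(k−s) : s ∈ {5, 7, 8}, s ≤ k}:
k:     0  1  2  3  4  5  6  7  8  9 10 11 12
g(k):  0  0  0  0  0  1  1  1  1  1  2  2  2
The P-positions (g = 0) in 0..12 are 0, 1, 2, 3, 4.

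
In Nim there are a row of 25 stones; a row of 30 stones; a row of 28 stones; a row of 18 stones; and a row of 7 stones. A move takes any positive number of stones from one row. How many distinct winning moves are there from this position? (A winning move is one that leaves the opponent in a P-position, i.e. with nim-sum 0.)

Write each in binary and XOR column by column:
  11001  (25)
  11110  (30)
  11100  (28)
  10010  (18)
  00111  (7)
  -----
  01110  (14)
The overall nim-sum is X = 14. A row of size p has a winning move iff p XOR X < p (reduce it to p XOR X).
  25: 25 XOR 14 = 23 < 25 — winning move (to 23).
  30: 30 XOR 14 = 16 < 30 — winning move (to 16).
  28: 28 XOR 14 = 18 < 28 — winning move (to 18).
  18: 18 XOR 14 = 28 ≥ 18 — no move.
  7: 7 XOR 14 = 9 ≥ 7 — no move.
That gives 3 winning moves.

3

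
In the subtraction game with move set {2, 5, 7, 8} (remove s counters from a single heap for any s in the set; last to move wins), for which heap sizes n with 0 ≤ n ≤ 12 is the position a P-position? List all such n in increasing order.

0, 1, 4, 10

Grundy values for subtraction set {2, 5, 7, 8}:
g(0) = mex{} = 0
g(1) = mex{} = 0
g(2) = mex{0} = 1
g(3) = mex{0} = 1
g(4) = mex{1} = 0
g(5) = mex{0,1} = 2
g(6) = mex{0} = 1
g(7) = mex{0,1,2} = 3
g(8) = mex{0,1} = 2
g(9) = mex{0,1,3} = 2
g(10) = mex{1,2} = 0
g(11) = mex{0,1,2} = 3
g(12) = mex{0,2,3} = 1
The P-positions (g = 0) in 0..12 are 0, 1, 4, 10.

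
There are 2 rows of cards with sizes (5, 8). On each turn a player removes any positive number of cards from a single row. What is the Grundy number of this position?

Write each in binary and XOR column by column:
  0101  (5)
  1000  (8)
  ----
  1101  (13)

13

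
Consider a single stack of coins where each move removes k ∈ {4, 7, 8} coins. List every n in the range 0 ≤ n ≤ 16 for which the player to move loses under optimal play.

0, 1, 2, 3, 12, 13, 14, 15

Compute g(0), g(1), … for moves {4, 7, 8}:
k:     0  1  2  3  4  5  6  7  8  9 10 11 12 13 14 15 16
g(k):  0  0  0  0  1  1  1  1  2  2  2  2  0  0  0  0  1
The P-positions (g = 0) in 0..16 are 0, 1, 2, 3, 12, 13, 14, 15.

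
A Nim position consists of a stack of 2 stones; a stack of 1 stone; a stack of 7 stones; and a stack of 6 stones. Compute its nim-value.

Nim-sum: 2 ^ 1 ^ 7 ^ 6 = 2.

2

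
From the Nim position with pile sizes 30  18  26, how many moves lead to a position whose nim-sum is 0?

3

Bitwise XOR of the heap sizes:
  11110  (30)
  10010  (18)
  11010  (26)
  -----
  10110  (22)
The overall nim-sum is X = 22. A pile of size p has a winning move iff p XOR X < p (reduce it to p XOR X).
  30: 30 XOR 22 = 8 < 30 — winning move (to 8).
  18: 18 XOR 22 = 4 < 18 — winning move (to 4).
  26: 26 XOR 22 = 12 < 26 — winning move (to 12).
That gives 3 winning moves.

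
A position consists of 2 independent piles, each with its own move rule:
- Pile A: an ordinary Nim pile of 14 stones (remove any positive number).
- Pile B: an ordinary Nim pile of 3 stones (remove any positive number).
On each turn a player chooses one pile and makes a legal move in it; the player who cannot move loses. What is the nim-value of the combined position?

Pile A is a plain Nim pile of size 14, so its Grundy value is 14.
Pile B is a plain Nim pile of size 3, so its Grundy value is 3.
By the Sprague-Grundy theorem, the Grundy value of a sum of independent games is the XOR of the component values.
Combined value = 14 ⊕ 3 = 13.

13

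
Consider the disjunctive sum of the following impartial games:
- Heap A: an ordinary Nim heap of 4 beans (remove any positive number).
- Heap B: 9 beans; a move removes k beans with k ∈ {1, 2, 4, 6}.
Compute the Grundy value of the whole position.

5

Heap A is a plain Nim heap of size 4, so its Grundy value is 4.
Build the Grundy sequence for heap B with g(k) = mex{g(k−s) : s ∈ {1, 2, 4, 6}, s ≤ k}:
g(0) = mex{} = 0
g(1) = mex{0} = 1
g(2) = mex{0,1} = 2
g(3) = mex{1,2} = 0
g(4) = mex{0,2} = 1
g(5) = mex{0,1} = 2
g(6) = mex{0,1,2} = 3
g(7) = mex{0,1,2,3} = 4
g(8) = mex{1,2,3,4} = 0
g(9) = mex{0,2,4} = 1
So g(9) = 1.
The value of a disjunctive sum is the nim-sum of the parts.
Combined value = 4 ⊕ 1 = 5.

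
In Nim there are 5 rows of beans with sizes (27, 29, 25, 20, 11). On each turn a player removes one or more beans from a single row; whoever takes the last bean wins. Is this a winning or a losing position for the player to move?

Compute the nim-sum pairwise:
27 ⊕ 29 = 6
6 ⊕ 25 = 31
31 ⊕ 20 = 11
11 ⊕ 11 = 0
The nim-sum is 0, so this is a P-position: the player to move is in a losing position under optimal play.

Losing position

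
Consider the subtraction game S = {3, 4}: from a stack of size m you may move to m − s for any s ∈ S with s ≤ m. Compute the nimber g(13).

Grundy values for subtraction set {3, 4}:
g(0) = mex{} = 0
g(1) = mex{} = 0
g(2) = mex{} = 0
g(3) = mex{0} = 1
g(4) = mex{0} = 1
g(5) = mex{0} = 1
g(6) = mex{0,1} = 2
g(7) = mex{1} = 0
g(8) = mex{1} = 0
g(9) = mex{1,2} = 0
g(10) = mex{0,2} = 1
g(11) = mex{0} = 1
g(12) = mex{0} = 1
g(13) = mex{0,1} = 2
So g(13) = 2.

2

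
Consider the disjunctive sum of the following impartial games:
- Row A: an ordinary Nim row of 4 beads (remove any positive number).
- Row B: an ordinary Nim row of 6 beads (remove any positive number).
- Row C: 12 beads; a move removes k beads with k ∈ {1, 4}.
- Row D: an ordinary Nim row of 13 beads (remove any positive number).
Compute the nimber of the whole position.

15

Row A is a plain Nim row of size 4, so its Grundy value is 4.
Row B is a plain Nim row of size 6, so its Grundy value is 6.
For row C, compute g(0), g(1), … with moves {1, 4}:
g(0) = mex{} = 0
g(1) = mex{0} = 1
g(2) = mex{1} = 0
g(3) = mex{0} = 1
g(4) = mex{0,1} = 2
g(5) = mex{1,2} = 0
g(6) = mex{0} = 1
g(7) = mex{1} = 0
g(8) = mex{0,2} = 1
g(9) = mex{0,1} = 2
g(10) = mex{1,2} = 0
g(11) = mex{0} = 1
g(12) = mex{1} = 0
So g(12) = 0.
Row D is a plain Nim row of size 13, so its Grundy value is 13.
The value of a disjunctive sum is the nim-sum of the parts.
Combined value = 4 XOR 6 XOR 0 XOR 13 = 15.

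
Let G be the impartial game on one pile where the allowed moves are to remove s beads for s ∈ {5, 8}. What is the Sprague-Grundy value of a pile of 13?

0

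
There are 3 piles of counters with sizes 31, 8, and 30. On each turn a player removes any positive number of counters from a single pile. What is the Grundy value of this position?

Write each in binary and XOR column by column:
  11111  (31)
  01000  (8)
  11110  (30)
  -----
  01001  (9)

9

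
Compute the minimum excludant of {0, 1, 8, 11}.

The values 0, 1 are all present; 2 is the first non-negative integer missing from the set.

2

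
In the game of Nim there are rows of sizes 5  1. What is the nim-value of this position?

4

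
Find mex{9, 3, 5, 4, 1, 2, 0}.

The values 0, 1, 2, 3, 4, 5 are all present; 6 is the first non-negative integer missing from the set.

6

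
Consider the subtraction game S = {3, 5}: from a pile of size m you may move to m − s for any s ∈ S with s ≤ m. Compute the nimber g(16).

Build the Grundy sequence with g(k) = mex{g(k−s) : s ∈ {3, 5}, s ≤ k}:
k:     0  1  2  3  4  5  6  7  8  9 10 11 12 13 14 15 16
g(k):  0  0  0  1  1  1  2  2  0  0  0  1  1  1  2  2  0
So g(16) = 0.

0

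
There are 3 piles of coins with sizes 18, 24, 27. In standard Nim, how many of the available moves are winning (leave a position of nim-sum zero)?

Compute the nim-sum pairwise:
18 ^ 24 = 10
10 ^ 27 = 17
The overall nim-sum is X = 17. A pile of size p has a winning move iff p XOR X < p (reduce it to p XOR X).
  18: 18 XOR 17 = 3 < 18 — winning move (to 3).
  24: 24 XOR 17 = 9 < 24 — winning move (to 9).
  27: 27 XOR 17 = 10 < 27 — winning move (to 10).
That gives 3 winning moves.

3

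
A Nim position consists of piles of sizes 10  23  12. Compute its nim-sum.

17

Compute the nim-sum pairwise:
10 ⊕ 23 = 29
29 ⊕ 12 = 17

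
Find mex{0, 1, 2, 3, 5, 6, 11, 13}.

The values 0, 1, 2, 3 are all present; 4 is the first non-negative integer missing from the set.

4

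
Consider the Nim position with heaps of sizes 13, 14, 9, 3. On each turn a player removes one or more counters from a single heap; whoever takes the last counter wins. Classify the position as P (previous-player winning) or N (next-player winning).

Nim-sum: 13 XOR 14 XOR 9 XOR 3 = 9.
The nim-sum is 9 ≠ 0, so this is an N-position: the player to move can win.

N-position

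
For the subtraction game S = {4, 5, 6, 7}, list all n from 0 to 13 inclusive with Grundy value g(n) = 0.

0, 1, 2, 3, 11, 12, 13

Grundy values for subtraction set {4, 5, 6, 7}:
g(0) = mex{} = 0
g(1) = mex{} = 0
g(2) = mex{} = 0
g(3) = mex{} = 0
g(4) = mex{0} = 1
g(5) = mex{0} = 1
g(6) = mex{0} = 1
g(7) = mex{0} = 1
g(8) = mex{0,1} = 2
g(9) = mex{0,1} = 2
g(10) = mex{0,1} = 2
g(11) = mex{1} = 0
g(12) = mex{1,2} = 0
g(13) = mex{1,2} = 0
The P-positions (g = 0) in 0..13 are 0, 1, 2, 3, 11, 12, 13.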